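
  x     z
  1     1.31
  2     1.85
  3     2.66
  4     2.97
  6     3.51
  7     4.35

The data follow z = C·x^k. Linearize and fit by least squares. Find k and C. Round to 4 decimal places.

k = 0.5983, C = 1.2927

Taking logs, ln z = k·ln x + ln C, so regress ln z on ln x.
Over the data: Σln x = 6.9157, Σ(ln x)² = 10.6062, Σln z = 5.6779, Σln x·ln z = 8.1209.
Normal system: [[10.6062, 6.9157]; [6.9157, 6]]·[k, ln C]ᵀ = [8.1209, 5.6779]ᵀ.
Δ = 10.6062·6 − (6.9157)² = 15.8099; k = (8.1209·6 − 6.9157·5.6779)/15.8099 = 0.59827, ln C = (10.6062·5.6779 − 6.9157·8.1209)/15.8099 = 0.25674, so C = exp(0.25674) = 1.29271.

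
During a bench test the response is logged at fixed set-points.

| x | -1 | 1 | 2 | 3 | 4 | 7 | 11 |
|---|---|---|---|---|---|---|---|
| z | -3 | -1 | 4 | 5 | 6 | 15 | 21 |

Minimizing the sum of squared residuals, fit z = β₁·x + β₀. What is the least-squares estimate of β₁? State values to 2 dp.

Setting ∂/∂β₁ … = 0 gives: 201·β₁ + 27·β₀ = 385;  27·β₁ + 7·β₀ = 47.
det = 201·7 − 27² = 678.
β₁ = (385·7 − 27·47)/678 = 713/339; β₀ = (201·47 − 27·385)/678 = -158/113.

β₁ = 2.10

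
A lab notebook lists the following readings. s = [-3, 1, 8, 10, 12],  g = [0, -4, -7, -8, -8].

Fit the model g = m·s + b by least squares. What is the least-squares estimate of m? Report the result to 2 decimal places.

m = -0.53

Setting ∂/∂m … = 0 gives: 318·m + 28·b = -236;  28·m + 5·b = -27.
(Σs·s = 318, Σs = 28, Σ1 = 5, Σs·g = -236, Σg = -27.)
Eliminating b: 5·(row 1) − 28·(row 2) gives 806·m = 5·(-236) − 28·(-27) = -424, so m = -212/403.
Then b = ((-27) − 28·(-212/403))/5 = -989/403.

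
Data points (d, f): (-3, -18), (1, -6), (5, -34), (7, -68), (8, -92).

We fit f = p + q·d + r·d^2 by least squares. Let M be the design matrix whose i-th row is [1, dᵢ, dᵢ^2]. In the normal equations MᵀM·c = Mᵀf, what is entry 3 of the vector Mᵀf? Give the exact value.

-10238

Entry 3 ↔ basis d^2, so (Mᵀf)_{3} = Σᵢ (d^2)·fᵢ = (9)·(-18) + (1)·(-6) + (25)·(-34) + (49)·(-68) + (64)·(-92) = -10238.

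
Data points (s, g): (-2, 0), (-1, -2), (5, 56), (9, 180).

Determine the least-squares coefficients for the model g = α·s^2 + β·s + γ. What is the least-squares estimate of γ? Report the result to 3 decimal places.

γ = -3.870

Sums needed: Σs^2·s^2 = 7203, Σs^2·s = 845, Σs^2 = 111, Σs·s = 111, Σs = 11, Σ1 = 4.
Moment sums: Σs^2·g = 15978, Σs·g = 1902, Σg = 234.
Normal equations: [[7203, 845, 111]; [845, 111, 11]; [111, 11, 4]]·[α, β, γ]ᵀ = [15978, 1902, 234]ᵀ.
Solving the 3×3 system (Gaussian elimination) gives α = 2547/1223, β = 34611/20791, γ = -80454/20791.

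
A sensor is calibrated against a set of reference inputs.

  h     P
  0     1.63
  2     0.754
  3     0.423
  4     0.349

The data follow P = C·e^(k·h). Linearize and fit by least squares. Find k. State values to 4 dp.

With ln Pᵢ as the transformed response and hᵢ as the regressor:
Σh = 9.0000, Σ(h)² = 29.0000, Σln P = -1.7068, Σh·ln P = -7.3566.
Normal system: [[29.0000, 9.0000]; [9.0000, 4]]·[k, ln C]ᵀ = [-7.3566, -1.7068]ᵀ.
Slope k = (n·Σh·ln P − Σh·Σln P)/(n·Σ(h)² − (Σh)²) = (4·-7.3566 − 9.0000·-1.7068)/35.0000 = -0.40185; ln C = (Σln P − k·Σh)/n = 0.47745.

k = -0.4019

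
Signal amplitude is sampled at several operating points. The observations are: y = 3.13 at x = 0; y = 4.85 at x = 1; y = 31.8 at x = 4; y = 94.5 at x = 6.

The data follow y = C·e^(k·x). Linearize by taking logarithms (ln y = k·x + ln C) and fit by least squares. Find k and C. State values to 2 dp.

With ln yᵢ as the transformed response and xᵢ as the regressor:
Σx = 11.0000, Σ(x)² = 53.0000, Σln y = 10.7281, Σx·ln y = 42.7084.
Normal system: [[53.0000, 11.0000]; [11.0000, 4]]·[k, ln C]ᵀ = [42.7084, 10.7281]ᵀ.
Δ = 53.0000·4 − (11.0000)² = 91.0000; k = (42.7084·4 − 11.0000·10.7281)/91.0000 = 0.58049, ln C = (53.0000·10.7281 − 11.0000·42.7084)/91.0000 = 1.08566, so C = exp(1.08566) = 2.96140.

k = 0.58, C = 2.96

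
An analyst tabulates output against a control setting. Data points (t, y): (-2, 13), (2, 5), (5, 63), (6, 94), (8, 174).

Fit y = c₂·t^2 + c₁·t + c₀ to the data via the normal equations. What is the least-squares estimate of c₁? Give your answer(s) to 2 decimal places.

Forming AᵀA = [[6049, 853, 133]; [853, 133, 19]; [133, 19, 5]] and Aᵀy = [16167, 2255, 349]ᵀ gives AᵀA·[c₂, c₁, c₀]ᵀ = Aᵀy.
Row-reducing yields c₂ = 119590/39819, c₁ = -75421/39819, c₀ = -2952/1021.

c₁ = -1.89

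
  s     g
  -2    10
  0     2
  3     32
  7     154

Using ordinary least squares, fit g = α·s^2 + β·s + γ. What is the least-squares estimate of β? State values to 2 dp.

β = 1.53

Compute the Gram sums: Σs^2·s^2 = 2498, Σs^2·s = 362, Σs^2 = 62, Σs·s = 62, Σs = 8, Σ1 = 4.
And Σs^2·g = 7874, Σs·g = 1154, Σg = 198.
AᵀA·[α, β, γ]ᵀ = Aᵀg becomes [[2498, 362, 62]; [362, 62, 8]; [62, 8, 4]]·[α, β, γ]ᵀ = [7874, 1154, 198]ᵀ.
Row-reducing yields α = 2257/781, β = 1192/781, γ = 1292/781.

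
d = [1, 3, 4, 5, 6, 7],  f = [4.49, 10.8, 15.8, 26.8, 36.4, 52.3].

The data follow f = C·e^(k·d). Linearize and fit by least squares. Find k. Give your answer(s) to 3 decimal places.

k = 0.413

Let Y = ln f. Fitting Y = k·d + ln C by least squares:
Σd = 26.0000, Σ(d)² = 136.0000, Σln f = 17.4814, Σd·ln f = 85.3889.
Equations: 136.0000·k + 26.0000·ln C = 85.3889;  26.0000·k + 6·ln C = 17.4814.
Slope k = (n·Σd·ln f − Σd·Σln f)/(n·Σ(d)² − (Σd)²) = (6·85.3889 − 26.0000·17.4814)/140.0000 = 0.41298; ln C = (Σln f − k·Σd)/n = 1.12396.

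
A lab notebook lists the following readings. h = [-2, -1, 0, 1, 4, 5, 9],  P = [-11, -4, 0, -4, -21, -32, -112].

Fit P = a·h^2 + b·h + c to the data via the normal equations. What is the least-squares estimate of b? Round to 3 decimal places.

The normal system XᵀX·[a, b, c]ᵀ = XᵀP is [[7460, 910, 128]; [910, 128, 16]; [128, 16, 7]]·[a, b, c]ᵀ = [-10260, -1230, -184]ᵀ.
Solving the 3×3 system (Gaussian elimination) gives a = -76227/50659, b = 66280/50659, c = -89240/50659.

b = 1.308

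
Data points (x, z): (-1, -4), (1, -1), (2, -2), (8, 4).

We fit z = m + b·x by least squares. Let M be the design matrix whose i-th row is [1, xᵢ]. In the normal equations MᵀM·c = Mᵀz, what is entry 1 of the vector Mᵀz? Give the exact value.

-3

Entry 1 ↔ basis 1, so (Mᵀz)_{1} = Σᵢ zᵢ = (1)·(-4) + (1)·(-1) + (1)·(-2) + (1)·(4) = -3.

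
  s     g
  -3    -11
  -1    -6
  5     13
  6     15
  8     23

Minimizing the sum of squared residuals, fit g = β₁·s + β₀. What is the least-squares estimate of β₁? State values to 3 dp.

β₁ = 3.067

From the data, Σs·s = 135, Σs = 15, Σ1 = 5.
Right-hand side: Σs·g = 378, Σg = 34.
Normal equations: [[135, 15]; [15, 5]]·[β₁, β₀]ᵀ = [378, 34]ᵀ.
Δ = 135·5 − 15² = 450.
β₁ = (378·5 − 15·34)/450 = 46/15; β₀ = (135·34 − 15·378)/450 = -12/5.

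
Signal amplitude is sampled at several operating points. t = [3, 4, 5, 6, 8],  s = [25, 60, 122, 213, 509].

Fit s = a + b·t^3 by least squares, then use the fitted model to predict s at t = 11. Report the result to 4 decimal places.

Sums needed: Σ1 = 5, Σt^3 = 944, Σt^3·t^3 = 329250.
Right-hand side: Σs = 929, Σt^3·s = 326381.
Eliminating b: 329250·(row 1) − 944·(row 2) gives 755114·a = 329250·929 − 944·326381 = -2230414, so a = -1115207/377557.
Then b = (326381 − 944·(-1115207/377557))/329250 = 754929/755114.
At t = 11: ŝ = (-1115207/377557)·(1) + (754929/755114)·(1331) = 1002580085/755114.

ŝ = 1327.7202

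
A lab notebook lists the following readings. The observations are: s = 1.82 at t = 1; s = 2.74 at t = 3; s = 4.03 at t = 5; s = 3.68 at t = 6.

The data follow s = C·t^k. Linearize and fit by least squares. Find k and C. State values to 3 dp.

k = 0.434, C = 1.800

Linearized form: ln s = k·ln t + ln C. From the 4 transformed points,
Σln t = 4.4998, Σ(ln t)² = 7.0076, Σln s = 4.3035, Σln t·ln s = 5.6850.
Equations: 7.0076·k + 4.4998·ln C = 5.6850;  4.4998·k + 4·ln C = 4.3035.
Solving (det = 7.7823): k = 0.43372, ln C = 0.58795, so C = exp(0.58795) = 1.80029.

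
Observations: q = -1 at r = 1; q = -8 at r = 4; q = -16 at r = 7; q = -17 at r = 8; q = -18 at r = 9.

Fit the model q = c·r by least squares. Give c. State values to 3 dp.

Sums needed: Σr·r = 211.
Right-hand side: Σr·q = -443.
Normal equations: [[211]]·[c]ᵀ = [-443]ᵀ.
c = (-443)/211 = -2.09953.

c = -2.100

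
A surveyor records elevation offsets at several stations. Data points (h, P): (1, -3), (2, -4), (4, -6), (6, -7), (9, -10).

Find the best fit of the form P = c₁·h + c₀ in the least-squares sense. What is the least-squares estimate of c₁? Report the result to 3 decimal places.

c₁ = -0.850

Sums needed: Σh·h = 138, Σh = 22, Σ1 = 5.
Right-hand side: Σh·P = -167, ΣP = -30.
det = 138·5 − 22² = 206.
c₁ = ((-167)·5 − 22·(-30))/206 = -175/206; c₀ = (138·(-30) − 22·(-167))/206 = -233/103.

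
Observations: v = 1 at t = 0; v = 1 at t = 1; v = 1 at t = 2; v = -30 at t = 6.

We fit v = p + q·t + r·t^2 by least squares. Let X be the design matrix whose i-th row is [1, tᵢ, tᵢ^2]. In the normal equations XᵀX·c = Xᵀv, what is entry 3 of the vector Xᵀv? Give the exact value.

-1075

Entry 3 ↔ basis t^2, so (Xᵀv)_{3} = Σᵢ (t^2)·vᵢ = (0)·(1) + (1)·(1) + (4)·(1) + (36)·(-30) = -1075.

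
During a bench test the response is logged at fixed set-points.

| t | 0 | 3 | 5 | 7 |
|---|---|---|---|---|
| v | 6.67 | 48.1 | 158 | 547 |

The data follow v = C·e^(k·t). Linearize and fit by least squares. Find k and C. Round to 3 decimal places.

Linearized form: ln v = k·t + ln C. From the 4 transformed points,
Sums: Σt = 15.0000, Σ(t)² = 83.0000, Σln v = 17.1379, Σt·ln v = 81.0640.
Normal system: [[83.0000, 15.0000]; [15.0000, 4]]·[k, ln C]ᵀ = [81.0640, 17.1379]ᵀ.
Solving (det = 107.0000): k = 0.62791, ln C = 1.92981, so C = exp(1.92981) = 6.88823.

k = 0.628, C = 6.888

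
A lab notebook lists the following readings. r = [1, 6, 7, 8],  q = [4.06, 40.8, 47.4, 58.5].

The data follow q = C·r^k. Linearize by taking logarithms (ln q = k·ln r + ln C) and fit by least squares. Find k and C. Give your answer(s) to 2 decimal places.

k = 1.28, C = 4.06

Linearized form: ln q = k·ln r + ln C. From the 4 transformed points,
AᵀA = [[11.3210, 5.8171]; [5.8171, 4]], rhs = [22.6149, 13.0375]ᵀ  (here Σln r = 5.8171, Σ(ln r)² = 11.3210, Σln q = 13.0375, Σln r·ln q = 22.6149).
Δ = 11.3210·4 − (5.8171)² = 11.4454; k = (22.6149·4 − 5.8171·13.0375)/11.4454 = 1.27728, ln C = (11.3210·13.0375 − 5.8171·22.6149)/11.4454 = 1.40186, so C = exp(1.40186) = 4.06277.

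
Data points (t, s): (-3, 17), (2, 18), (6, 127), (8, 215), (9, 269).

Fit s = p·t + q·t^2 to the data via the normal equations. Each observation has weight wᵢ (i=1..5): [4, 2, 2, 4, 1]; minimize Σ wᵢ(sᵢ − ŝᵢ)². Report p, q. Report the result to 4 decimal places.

p = 3.2473, q = 2.9586

Setting ∂/∂p … = 0 gives: 453·p + 3117·q = 10693;  3117·p + 25893·q = 86729.
Determinant 453·25893 − 3117² = 2013840.
p = (10693·25893 − 3117·86729)/2013840 = 544963/167820; q = (453·86729 − 3117·10693)/2013840 = 496513/167820.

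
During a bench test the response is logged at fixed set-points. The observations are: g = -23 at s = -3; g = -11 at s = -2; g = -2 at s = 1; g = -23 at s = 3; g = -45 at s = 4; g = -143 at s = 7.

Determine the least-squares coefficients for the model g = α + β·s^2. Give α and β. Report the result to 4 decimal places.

With design matrix M, MᵀM = [[6, 88]; [88, 2836]] and Mᵀg = [-247, -8187]ᵀ.
Determinant 6·2836 − 88² = 9272.
α = ((-247)·2836 − 88·(-8187))/9272 = 4991/2318; β = (6·(-8187) − 88·(-247))/9272 = -13693/4636.

α = 2.1531, β = -2.9536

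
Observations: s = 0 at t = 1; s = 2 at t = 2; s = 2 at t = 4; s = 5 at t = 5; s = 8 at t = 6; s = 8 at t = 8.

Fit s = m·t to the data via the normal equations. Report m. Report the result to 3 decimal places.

m = 1.021

From the data, Σt·t = 146.
And Σt·s = 149.
m = 149/146 = 1.02055.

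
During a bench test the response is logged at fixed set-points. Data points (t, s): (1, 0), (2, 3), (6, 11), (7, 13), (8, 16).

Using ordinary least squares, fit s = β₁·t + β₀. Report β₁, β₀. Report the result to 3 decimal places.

β₁ = 2.180, β₀ = -1.866

Setting ∂/∂β₁ … = 0 gives: 154·β₁ + 24·β₀ = 291;  24·β₁ + 5·β₀ = 43.
Δ = 154·5 − 24² = 194.
β₁ = (291·5 − 24·43)/194 = 423/194; β₀ = (154·43 − 24·291)/194 = -181/97.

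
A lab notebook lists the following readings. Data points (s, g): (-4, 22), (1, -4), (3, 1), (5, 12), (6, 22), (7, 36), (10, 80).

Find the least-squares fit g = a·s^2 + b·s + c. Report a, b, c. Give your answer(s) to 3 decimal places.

Forming XᵀX = [[14660, 1648, 236]; [1648, 236, 28]; [236, 28, 7]] and Xᵀg = [11213, 1155, 169]ᵀ gives XᵀX·[a, b, c]ᵀ = Xᵀg.
Solving the 3×3 system (Gaussian elimination) gives a = 606689/587316, b = -1175683/587316, c = -130989/48943.

a = 1.033, b = -2.002, c = -2.676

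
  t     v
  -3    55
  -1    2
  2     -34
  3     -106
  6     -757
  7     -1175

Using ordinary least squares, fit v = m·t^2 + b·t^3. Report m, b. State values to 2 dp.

m = -2.89, b = -3.02

Forming AᵀA = [[3876, 24614]; [24614, 165828]] and Aᵀv = [-85420, -571158]ᵀ gives AᵀA·[m, b]ᵀ = Aᵀv.
Determinant 3876·165828 − 24614² = 36900332.
m = ((-85420)·165828 − 24614·(-571158))/36900332 = -26636187/9225083; b = (3876·(-571158) − 24614·(-85420))/36900332 = -27820132/9225083.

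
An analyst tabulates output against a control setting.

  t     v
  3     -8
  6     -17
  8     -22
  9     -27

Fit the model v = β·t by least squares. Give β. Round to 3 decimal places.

Normal-equation sums: Σt·t = 190.
And Σt·v = -545.
Hence β = -545 / 190 ≈ -2.86842.

β = -2.868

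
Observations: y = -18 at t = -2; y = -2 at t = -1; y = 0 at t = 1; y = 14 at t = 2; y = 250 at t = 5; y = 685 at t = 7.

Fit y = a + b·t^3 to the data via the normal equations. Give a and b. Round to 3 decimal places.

a = -1.328, b = 2.002

With design matrix X, XᵀX = [[6, 468]; [468, 133404]] and Xᵀy = [929, 266463]ᵀ.
Δ = 6·133404 − 468² = 581400.
a = (929·133404 − 468·266463)/581400 = -32182/24225; b = (6·266463 − 468·929)/581400 = 64667/32300.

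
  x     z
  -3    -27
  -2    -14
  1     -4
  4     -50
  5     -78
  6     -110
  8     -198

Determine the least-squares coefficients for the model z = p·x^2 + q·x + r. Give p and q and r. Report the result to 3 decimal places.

p = -3.062, q = -0.076, r = -0.704

Setting ∂/∂p … = 0 gives: 6371·p + 883·q + 155·r = -19685;  883·p + 155·q + 19·r = -2729;  155·p + 19·q + 7·r = -481.
(Σx^2·x^2 = 6371, Σx^2·x = 883, Σx^2 = 155, Σx·x = 155, Σx = 19, Σ1 = 7, Σx^2·z = -19685, Σx·z = -2729, Σz = -481.)
Row-reducing yields p = -120913/39486, q = -2989/39486, r = -4630/6581.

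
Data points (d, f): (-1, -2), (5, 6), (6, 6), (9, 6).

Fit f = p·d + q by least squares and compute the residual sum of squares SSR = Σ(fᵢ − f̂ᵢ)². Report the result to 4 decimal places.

SSR = 7.8863

Forming XᵀX = [[143, 19]; [19, 4]] and Xᵀf = [122, 16]ᵀ gives XᵀX·[p, q]ᵀ = Xᵀf.
Eliminating q: 4·(row 1) − 19·(row 2) gives 211·p = 4·122 − 19·16 = 184, so p = 184/211.
Then q = (16 − 19·(184/211))/4 = -30/211.
Residuals: -208/211, 376/211, 192/211, -360/211; SSR = 1664/211.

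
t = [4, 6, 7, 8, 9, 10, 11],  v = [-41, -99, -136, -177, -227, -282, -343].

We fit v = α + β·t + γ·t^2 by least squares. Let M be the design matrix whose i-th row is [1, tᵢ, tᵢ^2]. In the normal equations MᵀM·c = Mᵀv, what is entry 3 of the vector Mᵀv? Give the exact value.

Entry 3 ↔ basis t^2, so (Mᵀv)_{3} = Σᵢ (t^2)·vᵢ = (16)·(-41) + (36)·(-99) + (49)·(-136) + (64)·(-177) + (81)·(-227) + (100)·(-282) + (121)·(-343) = -110302.

-110302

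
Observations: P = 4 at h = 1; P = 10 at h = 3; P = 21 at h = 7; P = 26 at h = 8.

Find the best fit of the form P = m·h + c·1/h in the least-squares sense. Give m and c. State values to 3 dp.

Forming AᵀA = [[123, 4]; [4, 32377/28224]] and AᵀP = [389, 163/12]ᵀ gives AᵀA·[m, c]ᵀ = AᵀP.
Δ = 123·(32377/28224) − 4² = 1176929/9408.
m = (389·(32377/28224) − 4·(163/12))/(1176929/9408) = 11061149/3530787; c = (123·(163/12) − 4·389)/(1176929/9408) = 1079568/1176929.

m = 3.133, c = 0.917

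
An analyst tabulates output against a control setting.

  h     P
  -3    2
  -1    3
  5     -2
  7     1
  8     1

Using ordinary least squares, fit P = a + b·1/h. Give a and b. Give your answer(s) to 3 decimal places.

Sums needed: Σ1 = 5, Σ1/h = -727/840, Σ1/h·1/h = 837649/705600.
For XᵀP: ΣP = 5, Σ1/h·P = -3191/840.
Determinant 5·(837649/705600) − (-727/840)² = 914929/176400.
a = (5·(837649/705600) − (-727/840)·(-3191/840))/(914929/176400) = 467097/914929; b = (5·(-3191/840) − (-727/840)·5)/(914929/176400) = -2587200/914929.

a = 0.511, b = -2.828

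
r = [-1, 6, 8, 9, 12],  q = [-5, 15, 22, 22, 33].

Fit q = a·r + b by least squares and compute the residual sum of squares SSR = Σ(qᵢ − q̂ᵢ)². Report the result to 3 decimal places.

SSR = 4.724

With design matrix A, AᵀA = [[326, 34]; [34, 5]] and Aᵀq = [865, 87]ᵀ.
Δ = 326·5 − 34² = 474.
a = (865·5 − 34·87)/474 = 1367/474; b = (326·87 − 34·865)/474 = -524/237.
Residuals: 15/158, -22/237, 90/79, -827/474, 143/237; SSR = 2239/474.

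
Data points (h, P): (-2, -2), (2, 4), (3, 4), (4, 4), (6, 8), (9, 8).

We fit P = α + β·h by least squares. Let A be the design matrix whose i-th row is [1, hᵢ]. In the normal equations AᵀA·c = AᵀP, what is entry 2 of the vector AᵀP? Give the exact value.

Entry 2 ↔ basis h, so (AᵀP)_{2} = Σᵢ (h)·Pᵢ = (-2)·(-2) + (2)·(4) + (3)·(4) + (4)·(4) + (6)·(8) + (9)·(8) = 160.

160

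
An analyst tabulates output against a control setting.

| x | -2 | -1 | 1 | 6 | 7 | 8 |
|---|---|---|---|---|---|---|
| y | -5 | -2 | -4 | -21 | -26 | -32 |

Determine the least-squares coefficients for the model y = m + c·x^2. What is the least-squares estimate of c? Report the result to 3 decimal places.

AᵀA·[m, c]ᵀ = Aᵀy reads: 6·m + 155·c = -90;  155·m + 7811·c = -4104.
Eliminating c: 7811·(row 1) − 155·(row 2) gives 22841·m = 7811·(-90) − 155·(-4104) = -66870, so m = -66870/22841.
Then c = ((-4104) − 155·(-66870/22841))/7811 = -10674/22841.

c = -0.467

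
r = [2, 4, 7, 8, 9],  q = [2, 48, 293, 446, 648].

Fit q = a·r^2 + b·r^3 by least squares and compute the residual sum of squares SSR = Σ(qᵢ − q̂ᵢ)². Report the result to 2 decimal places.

SSR = 4.94

Entries of AᵀA: Σr^2·r^2 = 13330, Σr^2·r^3 = 109680, Σr^3·r^3 = 915394.
For Aᵀq: Σr^2·q = 96165, Σr^3·q = 804331.
AᵀA·[a, b]ᵀ = Aᵀq becomes [[13330, 109680]; [109680, 915394]]·[a, b]ᵀ = [96165, 804331]ᵀ.
Determinant 13330·915394 − 109680² = 172499620.
a = (96165·915394 − 109680·804331)/172499620 = -19016007/17249962; b = (13330·804331 − 109680·96165)/172499620 = 17435503/17249962.
Residuals: -14460036/8624981, 8191048/8624981, 2822840/8624981, -8235018/8624981, 3895128/8624981; SSR = 42567268/8624981.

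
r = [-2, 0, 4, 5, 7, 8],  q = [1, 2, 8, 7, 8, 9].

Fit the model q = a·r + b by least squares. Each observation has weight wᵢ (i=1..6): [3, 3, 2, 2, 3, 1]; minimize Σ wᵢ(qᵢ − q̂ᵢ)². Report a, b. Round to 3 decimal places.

Sums needed: Σwᵢ·r·r = 305, Σwᵢ·r = 41, Σwᵢ·1 = 14.
And Σwᵢ·r·q = 368, Σwᵢ·q = 72.
Normal equations: [[305, 41]; [41, 14]]·[a, b]ᵀ = [368, 72]ᵀ.
Δ = 305·14 − 41² = 2589.
a = (368·14 − 41·72)/2589 = 2200/2589; b = (305·72 − 41·368)/2589 = 6872/2589.

a = 0.850, b = 2.654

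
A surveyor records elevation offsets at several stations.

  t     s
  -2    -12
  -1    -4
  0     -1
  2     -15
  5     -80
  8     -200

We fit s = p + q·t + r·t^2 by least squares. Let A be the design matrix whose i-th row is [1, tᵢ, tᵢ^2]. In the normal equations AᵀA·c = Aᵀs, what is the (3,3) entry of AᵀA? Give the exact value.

4754

Row 3 ↔ basis t^2, column 3 ↔ basis t^2, so (AᵀA)_{3,3} = Σᵢ (t^2)·(t^2) = (4)·(4) + (1)·(1) + (0)·(0) + (4)·(4) + (25)·(25) + (64)·(64) = 4754.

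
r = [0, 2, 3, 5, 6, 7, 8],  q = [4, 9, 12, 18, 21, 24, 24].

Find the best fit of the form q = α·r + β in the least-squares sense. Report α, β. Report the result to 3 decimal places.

α = 2.695, β = 4.063

With design matrix M, MᵀM = [[187, 31]; [31, 7]] and Mᵀq = [630, 112]ᵀ.
Eliminating β: 7·(row 1) − 31·(row 2) gives 348·α = 7·630 − 31·112 = 938, so α = 469/174.
Then β = (112 − 31·(469/174))/7 = 707/174.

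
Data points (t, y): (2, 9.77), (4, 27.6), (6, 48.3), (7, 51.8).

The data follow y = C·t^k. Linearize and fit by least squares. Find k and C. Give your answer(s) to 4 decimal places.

With ln yᵢ as the transformed response and ln tᵢ as the regressor:
AᵀA = [[9.3992, 5.8171]; [5.8171, 4]], rhs = [20.8081, 13.4220]ᵀ  (here Σln t = 5.8171, Σ(ln t)² = 9.3992, Σln y = 13.4220, Σln t·ln y = 20.8081).
Solving (det = 3.7582): k = 1.37175, ln C = 1.36058, so C = exp(1.36058) = 3.89845.

k = 1.3718, C = 3.8985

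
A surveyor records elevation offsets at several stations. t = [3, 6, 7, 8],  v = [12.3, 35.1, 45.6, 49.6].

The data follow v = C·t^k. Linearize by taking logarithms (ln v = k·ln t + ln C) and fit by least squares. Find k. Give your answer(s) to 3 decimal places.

With ln vᵢ as the transformed response and ln tᵢ as the regressor:
Σln t = 6.9157, Σ(ln t)² = 12.5280, Σln v = 13.7917, Σln t·ln v = 24.6838.
Equations: 12.5280·k + 6.9157·ln C = 24.6838;  6.9157·k + 4·ln C = 13.7917.
Solving (det = 2.2847): k = 1.46877, ln C = 0.90853.

k = 1.469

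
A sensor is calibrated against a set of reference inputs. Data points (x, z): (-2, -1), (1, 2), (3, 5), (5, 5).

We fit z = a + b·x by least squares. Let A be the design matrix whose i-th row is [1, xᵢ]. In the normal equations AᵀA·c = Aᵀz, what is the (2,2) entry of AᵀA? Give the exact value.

39

Row 2 ↔ basis x, column 2 ↔ basis x, so (AᵀA)_{2,2} = Σᵢ (x)·(x) = (-2)·(-2) + (1)·(1) + (3)·(3) + (5)·(5) = 39.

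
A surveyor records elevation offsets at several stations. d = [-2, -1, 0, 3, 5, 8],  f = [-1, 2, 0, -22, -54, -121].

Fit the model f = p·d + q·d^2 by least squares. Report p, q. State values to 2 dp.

p = -2.92, q = -1.53

The normal equations are: 103·p + 655·q = -1304;  655·p + 4819·q = -9294.
(Σd·d = 103, Σd·d^2 = 655, Σd^2·d^2 = 4819, Σd·f = -1304, Σd^2·f = -9294.)
Δ = 103·4819 − 655² = 67332.
p = ((-1304)·4819 − 655·(-9294))/67332 = -98203/33666; q = (103·(-9294) − 655·(-1304))/67332 = -51581/33666.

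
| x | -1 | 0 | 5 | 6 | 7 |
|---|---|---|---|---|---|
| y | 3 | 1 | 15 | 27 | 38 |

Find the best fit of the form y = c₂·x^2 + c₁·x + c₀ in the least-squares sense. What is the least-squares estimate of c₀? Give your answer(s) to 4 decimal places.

c₀ = 0.1112

Entries of MᵀM: Σx^2·x^2 = 4323, Σx^2·x = 683, Σx^2 = 111, Σx·x = 111, Σx = 17, Σ1 = 5.
For Mᵀy: Σx^2·y = 3212, Σx·y = 500, Σy = 84.
Solving the 3×3 system (Gaussian elimination) gives c₂ = 7688/6871, c₁ = -16472/6871, c₀ = 764/6871.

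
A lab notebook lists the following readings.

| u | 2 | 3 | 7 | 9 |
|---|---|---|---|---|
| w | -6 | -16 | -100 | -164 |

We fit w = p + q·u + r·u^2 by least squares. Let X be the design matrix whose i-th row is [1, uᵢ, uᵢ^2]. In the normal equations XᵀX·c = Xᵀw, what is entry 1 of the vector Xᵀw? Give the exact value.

-286

Entry 1 ↔ basis 1, so (Xᵀw)_{1} = Σᵢ wᵢ = (1)·(-6) + (1)·(-16) + (1)·(-100) + (1)·(-164) = -286.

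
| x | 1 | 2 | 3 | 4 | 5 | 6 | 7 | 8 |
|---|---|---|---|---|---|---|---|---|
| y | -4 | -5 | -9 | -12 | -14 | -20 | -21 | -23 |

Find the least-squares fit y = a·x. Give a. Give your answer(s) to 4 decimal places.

The normal equations are: 204·a = -610.
(Σx·x = 204, Σx·y = -610.)
a = (-610)/204 = -2.9902.

a = -2.9902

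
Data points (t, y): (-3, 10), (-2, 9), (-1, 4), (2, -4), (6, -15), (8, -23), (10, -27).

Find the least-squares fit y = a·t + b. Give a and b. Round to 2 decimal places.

Sums needed: Σt·t = 218, Σt = 20, Σ1 = 7.
And Σt·y = -604, Σy = -46.
AᵀA·[a, b]ᵀ = Aᵀy becomes [[218, 20]; [20, 7]]·[a, b]ᵀ = [-604, -46]ᵀ.
Δ = 218·7 − 20² = 1126.
a = ((-604)·7 − 20·(-46))/1126 = -1654/563; b = (218·(-46) − 20·(-604))/1126 = 1026/563.

a = -2.94, b = 1.82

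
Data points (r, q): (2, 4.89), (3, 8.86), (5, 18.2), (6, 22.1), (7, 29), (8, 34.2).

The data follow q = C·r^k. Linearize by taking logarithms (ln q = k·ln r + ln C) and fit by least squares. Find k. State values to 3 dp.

Taking logs, ln q = k·ln r + ln C, so regress ln q on ln r.
Σln r = 9.2183, Σ(ln r)² = 15.5987, Σln q = 16.6653, Σln r·ln q = 27.6105.
Equations: 15.5987·k + 9.2183·ln C = 27.6105;  9.2183·k + 6·ln C = 16.6653.
Slope k = (n·Σln r·ln q − Σln r·Σln q)/(n·Σ(ln r)² − (Σln r)²) = (6·27.6105 − 9.2183·16.6653)/8.6152 = 1.39726; ln C = (Σln q − k·Σln r)/n = 0.63082.

k = 1.397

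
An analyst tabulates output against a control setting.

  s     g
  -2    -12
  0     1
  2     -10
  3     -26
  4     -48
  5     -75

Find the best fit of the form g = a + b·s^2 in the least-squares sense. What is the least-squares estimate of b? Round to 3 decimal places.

The normal equations are: 6·a + 58·b = -170;  58·a + 994·b = -2965.
(Σ1 = 6, Σs^2 = 58, Σs^2·s^2 = 994, Σg = -170, Σs^2·g = -2965.)
det = 6·994 − 58² = 2600.
a = ((-170)·994 − 58·(-2965))/2600 = 23/20; b = (6·(-2965) − 58·(-170))/2600 = -61/20.

b = -3.050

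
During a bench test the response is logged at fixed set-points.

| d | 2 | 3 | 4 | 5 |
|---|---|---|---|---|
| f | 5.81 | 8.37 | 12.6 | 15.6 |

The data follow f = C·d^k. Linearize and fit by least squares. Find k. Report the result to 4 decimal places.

k = 1.1039

Taking logs, ln f = k·ln d + ln C, so regress ln f on ln d.
Σln d = 4.7875, Σ(ln d)² = 6.1995, Σln f = 9.1652, Σln d·ln f = 11.4878.
Equations: 6.1995·k + 4.7875·ln C = 11.4878;  4.7875·k + 4·ln C = 9.1652.
Solving (det = 1.8779): k = 1.10387, ln C = 0.97011.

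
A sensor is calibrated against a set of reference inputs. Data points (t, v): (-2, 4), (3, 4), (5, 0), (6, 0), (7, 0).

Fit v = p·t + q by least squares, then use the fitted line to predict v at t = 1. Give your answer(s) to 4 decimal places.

Forming AᵀA = [[123, 19]; [19, 5]] and Aᵀv = [4, 8]ᵀ gives AᵀA·[p, q]ᵀ = Aᵀv.
Determinant 123·5 − 19² = 254.
p = (4·5 − 19·8)/254 = -66/127; q = (123·8 − 19·4)/254 = 454/127.
At t = 1: v̂ = (-66/127)·(1) + (454/127)·(1) = 388/127.

v̂ = 3.0551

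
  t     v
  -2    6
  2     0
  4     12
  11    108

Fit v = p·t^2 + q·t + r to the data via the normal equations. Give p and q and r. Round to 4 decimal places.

p = 1.0003, q = -1.1272, r = -0.5353

Setting ∂/∂p … = 0 gives: 14929·p + 1395·q + 145·r = 13284;  1395·p + 145·q + 15·r = 1224;  145·p + 15·q + 4·r = 126.
(Σt^2·t^2 = 14929, Σt^2·t = 1395, Σt^2 = 145, Σt·t = 145, Σt = 15, Σ1 = 4, Σt^2·v = 13284, Σt·v = 1224, Σv = 126.)
Row-reducing yields p = 2975/2974, q = -16761/14870, r = -796/1487.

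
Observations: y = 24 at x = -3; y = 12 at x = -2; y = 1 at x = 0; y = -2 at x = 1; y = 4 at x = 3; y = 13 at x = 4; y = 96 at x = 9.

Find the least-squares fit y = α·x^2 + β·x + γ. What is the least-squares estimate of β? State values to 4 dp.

With design matrix A, AᵀA = [[6996, 786, 120]; [786, 120, 12]; [120, 12, 7]] and Aᵀy = [8282, 830, 148]ᵀ.
Row-reducing yields α = 46043/30009, β = -31595/10003, γ = 2552/10003.

β = -3.1586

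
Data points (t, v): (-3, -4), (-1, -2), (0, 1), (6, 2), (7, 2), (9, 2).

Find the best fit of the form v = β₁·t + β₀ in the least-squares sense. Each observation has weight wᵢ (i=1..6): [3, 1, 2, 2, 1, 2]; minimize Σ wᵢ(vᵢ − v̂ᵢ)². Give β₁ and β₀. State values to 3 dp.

β₁ = 0.478, β₀ = -1.354

AᵀWA·[β₁, β₀]ᵀ = AᵀWv reads: 311·β₁ + 27·β₀ = 112;  27·β₁ + 11·β₀ = -2.
(Σwᵢ·t·t = 311, Σwᵢ·t = 27, Σwᵢ·1 = 11, Σwᵢ·t·v = 112, Σwᵢ·v = -2.)
det = 311·11 − 27² = 2692.
β₁ = (112·11 − 27·(-2))/2692 = 643/1346; β₀ = (311·(-2) − 27·112)/2692 = -1823/1346.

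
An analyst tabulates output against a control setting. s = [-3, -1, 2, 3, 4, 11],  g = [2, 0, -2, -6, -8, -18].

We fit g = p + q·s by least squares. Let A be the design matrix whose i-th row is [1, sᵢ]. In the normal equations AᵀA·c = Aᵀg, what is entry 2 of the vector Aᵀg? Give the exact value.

-258

Entry 2 ↔ basis s, so (Aᵀg)_{2} = Σᵢ (s)·gᵢ = (-3)·(2) + (-1)·(0) + (2)·(-2) + (3)·(-6) + (4)·(-8) + (11)·(-18) = -258.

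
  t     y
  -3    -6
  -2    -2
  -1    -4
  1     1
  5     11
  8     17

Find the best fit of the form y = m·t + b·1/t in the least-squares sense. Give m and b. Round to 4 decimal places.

m = 2.1032, b = -0.1217

With design matrix M, MᵀM = [[104, 6]; [6, 34801/14400]] and Mᵀy = [218, 493/40]ᵀ.
Determinant 104·(34801/14400) − 6² = 387613/1800.
m = (218·(34801/14400) − 6·(493/40))/(387613/1800) = 3260869/1550452; b = (104·(493/40) − 6·218)/(387613/1800) = -47160/387613.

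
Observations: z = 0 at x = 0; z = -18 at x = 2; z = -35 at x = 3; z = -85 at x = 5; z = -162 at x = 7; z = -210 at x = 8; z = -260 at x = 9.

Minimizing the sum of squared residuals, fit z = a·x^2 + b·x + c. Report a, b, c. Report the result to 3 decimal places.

a = -2.925, b = -2.611, c = -0.359

The normal equations are: 13780·a + 1744·b + 232·c = -44950;  1744·a + 232·b + 34·c = -5720;  232·a + 34·b + 7·c = -770.
Row-reducing yields a = -7495/2562, b = -1115/427, c = -460/1281.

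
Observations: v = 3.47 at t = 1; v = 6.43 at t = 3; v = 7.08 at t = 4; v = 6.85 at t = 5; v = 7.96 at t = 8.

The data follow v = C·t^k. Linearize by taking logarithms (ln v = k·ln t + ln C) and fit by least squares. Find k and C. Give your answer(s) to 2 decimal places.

Linearized form: ln v = k·ln t + ln C. From the 5 transformed points,
Sums: Σln t = 6.1738, Σ(ln t)² = 10.0431, Σln v = 9.0611, Σln t·ln v = 12.1685.
Normal system: [[10.0431, 6.1738]; [6.1738, 5]]·[k, ln C]ᵀ = [12.1685, 9.0611]ᵀ.
Slope k = (n·Σln t·ln v − Σln t·Σln v)/(n·Σ(ln t)² − (Σln t)²) = (5·12.1685 − 6.1738·9.0611)/12.1000 = 0.40505; ln C = (Σln v − k·Σln t)/n = 1.31208, so C = exp(1.31208) = 3.71388.

k = 0.41, C = 3.71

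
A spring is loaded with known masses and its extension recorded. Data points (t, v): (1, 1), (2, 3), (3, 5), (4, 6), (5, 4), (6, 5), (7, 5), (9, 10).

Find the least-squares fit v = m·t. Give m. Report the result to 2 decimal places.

m = 1.00

The normal equations are: 221·m = 221.
(Σt·t = 221, Σt·v = 221.)
m = 221/221 = 1.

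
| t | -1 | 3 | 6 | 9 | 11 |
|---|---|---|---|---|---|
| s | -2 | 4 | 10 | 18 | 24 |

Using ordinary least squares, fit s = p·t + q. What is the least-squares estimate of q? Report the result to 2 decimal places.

AᵀA·[p, q]ᵀ = Aᵀs reads: 248·p + 28·q = 500;  28·p + 5·q = 54.
det = 248·5 − 28² = 456.
p = (500·5 − 28·54)/456 = 13/6; q = (248·54 − 28·500)/456 = -4/3.

q = -1.33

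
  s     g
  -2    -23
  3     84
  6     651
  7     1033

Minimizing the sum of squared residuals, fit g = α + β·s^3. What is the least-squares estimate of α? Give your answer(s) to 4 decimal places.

α = 1.8581

AᵀA·[α, β]ᵀ = Aᵀg reads: 4·α + 578·β = 1745;  578·α + 165098·β = 497387.
(Σ1 = 4, Σs^3 = 578, Σs^3·s^3 = 165098, Σg = 1745, Σs^3·g = 497387.)
Eliminating β: 165098·(row 1) − 578·(row 2) gives 326308·α = 165098·1745 − 578·497387 = 606324, so α = 151581/81577.
Then β = (497387 − 578·(151581/81577))/165098 = 490469/163154.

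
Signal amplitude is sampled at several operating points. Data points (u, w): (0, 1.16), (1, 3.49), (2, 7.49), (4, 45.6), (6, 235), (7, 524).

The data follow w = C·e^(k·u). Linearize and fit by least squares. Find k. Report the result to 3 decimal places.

k = 0.864

Taking logs, ln w = k·u + ln C, so regress ln w on u.
Σu = 20.0000, Σ(u)² = 106.0000, Σln w = 18.9529, Σu·ln w = 97.1446.
Normal system: [[106.0000, 20.0000]; [20.0000, 6]]·[k, ln C]ᵀ = [97.1446, 18.9529]ᵀ.
Δ = 106.0000·6 − (20.0000)² = 236.0000; k = (97.1446·6 − 20.0000·18.9529)/236.0000 = 0.86360, ln C = (106.0000·18.9529 − 20.0000·97.1446)/236.0000 = 0.28014.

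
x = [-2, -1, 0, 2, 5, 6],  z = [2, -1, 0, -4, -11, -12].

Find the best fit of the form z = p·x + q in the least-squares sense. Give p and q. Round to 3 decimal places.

p = -1.775, q = -1.375

MᵀM·[p, q]ᵀ = Mᵀz reads: 70·p + 10·q = -138;  10·p + 6·q = -26.
(Σx·x = 70, Σx = 10, Σ1 = 6, Σx·z = -138, Σz = -26.)
det = 70·6 − 10² = 320.
p = ((-138)·6 − 10·(-26))/320 = -71/40; q = (70·(-26) − 10·(-138))/320 = -11/8.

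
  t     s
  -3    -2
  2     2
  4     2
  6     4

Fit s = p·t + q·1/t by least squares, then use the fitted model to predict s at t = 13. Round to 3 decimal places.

ŝ = 7.524

The normal system XᵀX·[p, q]ᵀ = Xᵀs is [[65, 4]; [4, 65/144]]·[p, q]ᵀ = [42, 17/6]ᵀ.
Determinant 65·(65/144) − 4² = 1921/144.
p = (42·(65/144) − 4·(17/6))/(1921/144) = 1098/1921; q = (65·(17/6) − 4·42)/(1921/144) = 2328/1921.
At t = 13: ŝ = (1098/1921)·(13) + (2328/1921)·(1/13) = 187890/24973.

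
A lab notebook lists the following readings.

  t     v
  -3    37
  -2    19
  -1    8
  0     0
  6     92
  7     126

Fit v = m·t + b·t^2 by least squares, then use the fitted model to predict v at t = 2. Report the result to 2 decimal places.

The normal equations are: 99·m + 523·b = 1277;  523·m + 3795·b = 9903.
det = 99·3795 − 523² = 102176.
m = (1277·3795 − 523·9903)/102176 = -166527/51088; b = (99·9903 − 523·1277)/102176 = 156263/51088.
At t = 2: v̂ = (-166527/51088)·(2) + (156263/51088)·(4) = 145999/25544.

v̂ = 5.72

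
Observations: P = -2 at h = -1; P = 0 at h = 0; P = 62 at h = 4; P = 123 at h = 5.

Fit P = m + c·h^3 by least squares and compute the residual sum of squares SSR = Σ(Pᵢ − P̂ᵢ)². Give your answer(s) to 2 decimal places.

Forming MᵀM = [[4, 188]; [188, 19722]] and MᵀP = [183, 19345]ᵀ gives MᵀM·[m, c]ᵀ = MᵀP.
det = 4·19722 − 188² = 43544.
m = (183·19722 − 188·19345)/43544 = -13867/21772; c = (4·19345 − 188·183)/43544 = 5372/5443.
Residuals: -8189/21772, 13867/21772, -11501/21772, 5823/21772; SSR = 19545/21772.

SSR = 0.90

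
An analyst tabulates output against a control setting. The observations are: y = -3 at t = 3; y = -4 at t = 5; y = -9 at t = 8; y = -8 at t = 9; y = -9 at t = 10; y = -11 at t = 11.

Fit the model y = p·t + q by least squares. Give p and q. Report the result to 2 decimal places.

p = -0.99, q = 0.23

Normal-equation sums: Σt·t = 400, Σt = 46, Σ1 = 6.
For Xᵀy: Σt·y = -384, Σy = -44.
Δ = 400·6 − 46² = 284.
p = ((-384)·6 − 46·(-44))/284 = -70/71; q = (400·(-44) − 46·(-384))/284 = 16/71.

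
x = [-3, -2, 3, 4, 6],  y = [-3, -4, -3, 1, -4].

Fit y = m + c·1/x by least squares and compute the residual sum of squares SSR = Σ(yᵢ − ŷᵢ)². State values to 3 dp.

SSR = 13.871

Compute the Gram sums: Σ1 = 5, Σ1/x = -1/12, Σ1/x·1/x = 9/16.
Moment sums: Σy = -13, Σ1/x·y = 19/12.
Normal equations: [[5, -1/12]; [-1/12, 9/16]]·[m, c]ᵀ = [-13, 19/12]ᵀ.
Δ = 5·(9/16) − (-1/12)² = 101/36.
m = ((-13)·(9/16) − (-1/12)·(19/12))/(101/36) = -517/202; c = (5·(19/12) − (-1/12)·(-13))/(101/36) = 246/101.
Residuals: 75/202, -45/202, -253/202, 298/101, -373/202; SSR = 1401/101.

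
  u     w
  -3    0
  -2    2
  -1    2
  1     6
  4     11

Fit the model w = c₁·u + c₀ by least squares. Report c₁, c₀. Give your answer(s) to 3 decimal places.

AᵀA·[c₁, c₀]ᵀ = Aᵀw reads: 31·c₁ + (-1)·c₀ = 44;  (-1)·c₁ + 5·c₀ = 21.
Eliminating c₀: 5·(row 1) − (-1)·(row 2) gives 154·c₁ = 5·44 − (-1)·21 = 241, so c₁ = 241/154.
Then c₀ = (21 − (-1)·(241/154))/5 = 695/154.

c₁ = 1.565, c₀ = 4.513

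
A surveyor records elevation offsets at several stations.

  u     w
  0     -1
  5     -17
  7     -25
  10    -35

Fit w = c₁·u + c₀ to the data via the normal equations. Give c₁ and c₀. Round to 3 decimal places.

From the data, Σu·u = 174, Σu = 22, Σ1 = 4.
Right-hand side: Σu·w = -610, Σw = -78.
Normal equations: [[174, 22]; [22, 4]]·[c₁, c₀]ᵀ = [-610, -78]ᵀ.
det = 174·4 − 22² = 212.
c₁ = ((-610)·4 − 22·(-78))/212 = -181/53; c₀ = (174·(-78) − 22·(-610))/212 = -38/53.

c₁ = -3.415, c₀ = -0.717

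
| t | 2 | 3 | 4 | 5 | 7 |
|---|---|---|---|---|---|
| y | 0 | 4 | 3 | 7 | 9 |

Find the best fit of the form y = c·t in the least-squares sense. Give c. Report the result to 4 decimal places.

c = 1.1845

From the data, Σt·t = 103.
Right-hand side: Σt·y = 122.
Hence c = 122 / 103 ≈ 1.18447.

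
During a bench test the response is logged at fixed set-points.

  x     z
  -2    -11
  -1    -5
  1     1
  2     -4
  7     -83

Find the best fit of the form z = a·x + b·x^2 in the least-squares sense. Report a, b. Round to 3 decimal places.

Normal-equation sums: Σx·x = 59, Σx·x^2 = 343, Σx^2·x^2 = 2435.
And Σx·z = -561, Σx^2·z = -4131.
MᵀM·[a, b]ᵀ = Mᵀz becomes [[59, 343]; [343, 2435]]·[a, b]ᵀ = [-561, -4131]ᵀ.
Δ = 59·2435 − 343² = 26016.
a = ((-561)·2435 − 343·(-4131))/26016 = 8483/4336; b = (59·(-4131) − 343·(-561))/26016 = -8551/4336.

a = 1.956, b = -1.972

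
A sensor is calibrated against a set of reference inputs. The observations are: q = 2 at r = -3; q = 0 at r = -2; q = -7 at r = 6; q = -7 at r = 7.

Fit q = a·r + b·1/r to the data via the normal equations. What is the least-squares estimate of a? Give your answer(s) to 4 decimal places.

Normal-equation sums: Σr·r = 98, Σr·1/r = 4, Σ1/r·1/r = 361/882.
Moment sums: Σr·q = -97, Σ1/r·q = -17/6.
So MᵀM·[a, b]ᵀ = Mᵀq: [[98, 4]; [4, 361/882]]·[a, b]ᵀ = [-97, -17/6]ᵀ.
Eliminating b: (361/882)·(row 1) − 4·(row 2) gives (217/9)·a = (361/882)·(-97) − 4·(-17/6) = -25021/882, so a = -25021/21266.
Then b = ((-17/6) − 4·(-25021/21266))/(361/882) = 993/217.

a = -1.1766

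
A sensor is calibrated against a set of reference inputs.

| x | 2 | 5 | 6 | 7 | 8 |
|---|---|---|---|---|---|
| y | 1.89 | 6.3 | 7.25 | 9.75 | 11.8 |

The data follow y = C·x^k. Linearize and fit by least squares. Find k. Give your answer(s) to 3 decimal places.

Taking logs, ln y = k·ln x + ln C, so regress ln y on ln x.
XᵀX = [[14.3918, 8.1197]; [8.1197, 5]], rhs = [16.5166, 9.2035]ᵀ  (here Σln x = 8.1197, Σ(ln x)² = 14.3918, Σln y = 9.2035, Σln x·ln y = 16.5166).
Solving (det = 6.0295): k = 1.30250, ln C = -0.27448.

k = 1.303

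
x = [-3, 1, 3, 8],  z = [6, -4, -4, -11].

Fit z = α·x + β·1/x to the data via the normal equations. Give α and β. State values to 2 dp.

α = -1.34, β = -2.71

AᵀA·[α, β]ᵀ = Aᵀz reads: 83·α + 4·β = -122;  4·α + (713/576)·β = -209/24.
Δ = 83·(713/576) − 4² = 49963/576.
α = ((-122)·(713/576) − 4·(-209/24))/(49963/576) = -66922/49963; β = (83·(-209/24) − 4·(-122))/(49963/576) = -135240/49963.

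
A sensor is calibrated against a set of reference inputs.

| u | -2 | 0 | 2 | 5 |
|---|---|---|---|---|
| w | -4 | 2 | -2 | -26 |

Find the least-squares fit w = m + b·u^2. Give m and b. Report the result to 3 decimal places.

Entries of MᵀM: Σ1 = 4, Σu^2 = 33, Σu^2·u^2 = 657.
For Mᵀw: Σw = -30, Σu^2·w = -674.
MᵀM·[m, b]ᵀ = Mᵀw becomes [[4, 33]; [33, 657]]·[m, b]ᵀ = [-30, -674]ᵀ.
Eliminating b: 657·(row 1) − 33·(row 2) gives 1539·m = 657·(-30) − 33·(-674) = 2532, so m = 844/513.
Then b = ((-674) − 33·(844/513))/657 = -1706/1539.

m = 1.645, b = -1.109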